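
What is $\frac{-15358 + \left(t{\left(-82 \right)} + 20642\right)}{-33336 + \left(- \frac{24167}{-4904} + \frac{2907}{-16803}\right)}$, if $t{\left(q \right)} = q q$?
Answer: $- \frac{109942462144}{305173146251} \approx -0.36026$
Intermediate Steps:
$t{\left(q \right)} = q^{2}$
$\frac{-15358 + \left(t{\left(-82 \right)} + 20642\right)}{-33336 + \left(- \frac{24167}{-4904} + \frac{2907}{-16803}\right)} = \frac{-15358 + \left(\left(-82\right)^{2} + 20642\right)}{-33336 + \left(- \frac{24167}{-4904} + \frac{2907}{-16803}\right)} = \frac{-15358 + \left(6724 + 20642\right)}{-33336 + \left(\left(-24167\right) \left(- \frac{1}{4904}\right) + 2907 \left(- \frac{1}{16803}\right)\right)} = \frac{-15358 + 27366}{-33336 + \left(\frac{24167}{4904} - \frac{323}{1867}\right)} = \frac{12008}{-33336 + \frac{43535797}{9155768}} = \frac{12008}{- \frac{305173146251}{9155768}} = 12008 \left(- \frac{9155768}{305173146251}\right) = - \frac{109942462144}{305173146251}$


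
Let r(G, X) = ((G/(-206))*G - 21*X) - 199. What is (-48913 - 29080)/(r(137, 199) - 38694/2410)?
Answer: 19360202390/1113353067 ≈ 17.389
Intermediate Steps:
r(G, X) = -199 - 21*X - G²/206 (r(G, X) = ((G*(-1/206))*G - 21*X) - 199 = ((-G/206)*G - 21*X) - 199 = (-G²/206 - 21*X) - 199 = (-21*X - G²/206) - 199 = -199 - 21*X - G²/206)
(-48913 - 29080)/(r(137, 199) - 38694/2410) = (-48913 - 29080)/((-199 - 21*199 - 1/206*137²) - 38694/2410) = -77993/((-199 - 4179 - 1/206*18769) - 38694*1/2410) = -77993/((-199 - 4179 - 18769/206) - 19347/1205) = -77993/(-920637/206 - 19347/1205) = -77993/(-1113353067/248230) = -77993*(-248230/1113353067) = 19360202390/1113353067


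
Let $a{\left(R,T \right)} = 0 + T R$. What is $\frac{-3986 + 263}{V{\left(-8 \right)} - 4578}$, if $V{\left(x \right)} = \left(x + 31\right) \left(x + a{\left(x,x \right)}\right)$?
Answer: $\frac{3723}{3290} \approx 1.1316$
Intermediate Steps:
$a{\left(R,T \right)} = R T$ ($a{\left(R,T \right)} = 0 + R T = R T$)
$V{\left(x \right)} = \left(31 + x\right) \left(x + x^{2}\right)$ ($V{\left(x \right)} = \left(x + 31\right) \left(x + x x\right) = \left(31 + x\right) \left(x + x^{2}\right)$)
$\frac{-3986 + 263}{V{\left(-8 \right)} - 4578} = \frac{-3986 + 263}{- 8 \left(31 + \left(-8\right)^{2} + 32 \left(-8\right)\right) - 4578} = - \frac{3723}{- 8 \left(31 + 64 - 256\right) - 4578} = - \frac{3723}{\left(-8\right) \left(-161\right) - 4578} = - \frac{3723}{1288 - 4578} = - \frac{3723}{-3290} = \left(-3723\right) \left(- \frac{1}{3290}\right) = \frac{3723}{3290}$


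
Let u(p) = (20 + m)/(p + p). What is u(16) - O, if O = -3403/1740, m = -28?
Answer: 742/435 ≈ 1.7057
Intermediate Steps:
u(p) = -4/p (u(p) = (20 - 28)/(p + p) = -8*1/(2*p) = -4/p)
O = -3403/1740 (O = -3403*1/1740 = -3403/1740 ≈ -1.9557)
u(16) - O = -4/16 - 1*(-3403/1740) = -4*1/16 + 3403/1740 = -1/4 + 3403/1740 = 742/435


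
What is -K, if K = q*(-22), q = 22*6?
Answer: 2904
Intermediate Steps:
q = 132
K = -2904 (K = 132*(-22) = -2904)
-K = -1*(-2904) = 2904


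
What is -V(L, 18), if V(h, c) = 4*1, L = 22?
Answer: -4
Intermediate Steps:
V(h, c) = 4
-V(L, 18) = -1*4 = -4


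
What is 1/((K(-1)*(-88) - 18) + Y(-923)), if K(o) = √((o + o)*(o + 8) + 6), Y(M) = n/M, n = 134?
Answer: -3864601/13264800228 + 9371219*I*√2/3316200057 ≈ -0.00029134 + 0.0039964*I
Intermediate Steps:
Y(M) = 134/M
K(o) = √(6 + 2*o*(8 + o)) (K(o) = √((2*o)*(8 + o) + 6) = √(2*o*(8 + o) + 6) = √(6 + 2*o*(8 + o)))
1/((K(-1)*(-88) - 18) + Y(-923)) = 1/((√(6 + 2*(-1)² + 16*(-1))*(-88) - 18) + 134/(-923)) = 1/((√(6 + 2*1 - 16)*(-88) - 18) + 134*(-1/923)) = 1/((√(6 + 2 - 16)*(-88) - 18) - 134/923) = 1/((√(-8)*(-88) - 18) - 134/923) = 1/(((2*I*√2)*(-88) - 18) - 134/923) = 1/((-176*I*√2 - 18) - 134/923) = 1/((-18 - 176*I*√2) - 134/923) = 1/(-16748/923 - 176*I*√2)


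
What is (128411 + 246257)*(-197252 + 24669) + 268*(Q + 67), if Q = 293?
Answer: -64661230964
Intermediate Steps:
(128411 + 246257)*(-197252 + 24669) + 268*(Q + 67) = (128411 + 246257)*(-197252 + 24669) + 268*(293 + 67) = 374668*(-172583) + 268*360 = -64661327444 + 96480 = -64661230964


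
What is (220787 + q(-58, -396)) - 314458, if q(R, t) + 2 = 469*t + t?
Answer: -279793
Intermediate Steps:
q(R, t) = -2 + 470*t (q(R, t) = -2 + (469*t + t) = -2 + 470*t)
(220787 + q(-58, -396)) - 314458 = (220787 + (-2 + 470*(-396))) - 314458 = (220787 + (-2 - 186120)) - 314458 = (220787 - 186122) - 314458 = 34665 - 314458 = -279793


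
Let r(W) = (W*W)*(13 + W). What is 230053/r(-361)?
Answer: -230053/45351708 ≈ -0.0050726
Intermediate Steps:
r(W) = W**2*(13 + W)
230053/r(-361) = 230053/(((-361)**2*(13 - 361))) = 230053/((130321*(-348))) = 230053/(-45351708) = 230053*(-1/45351708) = -230053/45351708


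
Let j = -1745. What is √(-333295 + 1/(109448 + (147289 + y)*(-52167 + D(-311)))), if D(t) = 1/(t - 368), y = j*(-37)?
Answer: I*√4692073854848416735808495276339/3752044844642 ≈ 577.32*I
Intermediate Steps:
y = 64565 (y = -1745*(-37) = 64565)
D(t) = 1/(-368 + t)
√(-333295 + 1/(109448 + (147289 + y)*(-52167 + D(-311)))) = √(-333295 + 1/(109448 + (147289 + 64565)*(-52167 + 1/(-368 - 311)))) = √(-333295 + 1/(109448 + 211854*(-52167 + 1/(-679)))) = √(-333295 + 1/(109448 + 211854*(-52167 - 1/679))) = √(-333295 + 1/(109448 + 211854*(-35421394/679))) = √(-333295 + 1/(109448 - 7504164004476/679)) = √(-333295 + 1/(-7504089689284/679)) = √(-333295 - 679/7504089689284) = √(-2501075572989911459/7504089689284) = I*√4692073854848416735808495276339/3752044844642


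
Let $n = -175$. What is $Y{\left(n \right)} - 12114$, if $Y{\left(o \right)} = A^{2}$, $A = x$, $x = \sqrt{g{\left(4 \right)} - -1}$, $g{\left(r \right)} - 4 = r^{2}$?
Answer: $-12093$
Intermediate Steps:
$g{\left(r \right)} = 4 + r^{2}$
$x = \sqrt{21}$ ($x = \sqrt{\left(4 + 4^{2}\right) - -1} = \sqrt{\left(4 + 16\right) + \left(-1 + 2\right)} = \sqrt{20 + 1} = \sqrt{21} \approx 4.5826$)
$A = \sqrt{21} \approx 4.5826$
$Y{\left(o \right)} = 21$ ($Y{\left(o \right)} = \left(\sqrt{21}\right)^{2} = 21$)
$Y{\left(n \right)} - 12114 = 21 - 12114 = -12093$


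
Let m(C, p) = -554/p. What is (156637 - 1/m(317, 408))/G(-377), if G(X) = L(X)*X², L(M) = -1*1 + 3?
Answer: 43388653/78739466 ≈ 0.55104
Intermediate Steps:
L(M) = 2 (L(M) = -1 + 3 = 2)
G(X) = 2*X²
(156637 - 1/m(317, 408))/G(-377) = (156637 - 1/((-554/408)))/((2*(-377)²)) = (156637 - 1/((-554*1/408)))/((2*142129)) = (156637 - 1/(-277/204))/284258 = (156637 - 1*(-204/277))*(1/284258) = (156637 + 204/277)*(1/284258) = (43388653/277)*(1/284258) = 43388653/78739466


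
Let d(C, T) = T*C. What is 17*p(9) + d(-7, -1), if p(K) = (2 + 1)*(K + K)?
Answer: 925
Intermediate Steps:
p(K) = 6*K (p(K) = 3*(2*K) = 6*K)
d(C, T) = C*T
17*p(9) + d(-7, -1) = 17*(6*9) - 7*(-1) = 17*54 + 7 = 918 + 7 = 925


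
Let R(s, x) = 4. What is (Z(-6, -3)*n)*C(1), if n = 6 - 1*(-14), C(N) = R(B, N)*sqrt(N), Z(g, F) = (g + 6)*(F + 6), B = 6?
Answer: 0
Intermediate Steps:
Z(g, F) = (6 + F)*(6 + g) (Z(g, F) = (6 + g)*(6 + F) = (6 + F)*(6 + g))
C(N) = 4*sqrt(N)
n = 20 (n = 6 + 14 = 20)
(Z(-6, -3)*n)*C(1) = ((36 + 6*(-3) + 6*(-6) - 3*(-6))*20)*(4*sqrt(1)) = ((36 - 18 - 36 + 18)*20)*(4*1) = (0*20)*4 = 0*4 = 0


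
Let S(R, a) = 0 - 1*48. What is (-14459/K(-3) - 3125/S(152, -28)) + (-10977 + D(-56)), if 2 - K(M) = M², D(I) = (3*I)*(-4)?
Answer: -2746573/336 ≈ -8174.3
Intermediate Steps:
D(I) = -12*I
K(M) = 2 - M²
S(R, a) = -48 (S(R, a) = 0 - 48 = -48)
(-14459/K(-3) - 3125/S(152, -28)) + (-10977 + D(-56)) = (-14459/(2 - 1*(-3)²) - 3125/(-48)) + (-10977 - 12*(-56)) = (-14459/(2 - 1*9) - 3125*(-1/48)) + (-10977 + 672) = (-14459/(2 - 9) + 3125/48) - 10305 = (-14459/(-7) + 3125/48) - 10305 = (-14459*(-⅐) + 3125/48) - 10305 = (14459/7 + 3125/48) - 10305 = 715907/336 - 10305 = -2746573/336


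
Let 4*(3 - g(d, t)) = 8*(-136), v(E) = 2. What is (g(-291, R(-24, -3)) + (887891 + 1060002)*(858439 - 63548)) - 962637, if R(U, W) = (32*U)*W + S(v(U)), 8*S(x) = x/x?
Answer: 1548361652301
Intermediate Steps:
S(x) = ⅛ (S(x) = (x/x)/8 = (⅛)*1 = ⅛)
R(U, W) = ⅛ + 32*U*W (R(U, W) = (32*U)*W + ⅛ = 32*U*W + ⅛ = ⅛ + 32*U*W)
g(d, t) = 275 (g(d, t) = 3 - 2*(-136) = 3 - ¼*(-1088) = 3 + 272 = 275)
(g(-291, R(-24, -3)) + (887891 + 1060002)*(858439 - 63548)) - 962637 = (275 + (887891 + 1060002)*(858439 - 63548)) - 962637 = (275 + 1947893*794891) - 962637 = (275 + 1548362614663) - 962637 = 1548362614938 - 962637 = 1548361652301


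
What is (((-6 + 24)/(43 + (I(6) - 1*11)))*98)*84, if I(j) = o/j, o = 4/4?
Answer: 889056/193 ≈ 4606.5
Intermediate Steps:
o = 1 (o = 4*(1/4) = 1)
I(j) = 1/j
(((-6 + 24)/(43 + (I(6) - 1*11)))*98)*84 = (((-6 + 24)/(43 + (1/6 - 1*11)))*98)*84 = ((18/(43 + (1/6 - 11)))*98)*84 = ((18/(43 - 65/6))*98)*84 = ((18/(193/6))*98)*84 = ((18*(6/193))*98)*84 = ((108/193)*98)*84 = (10584/193)*84 = 889056/193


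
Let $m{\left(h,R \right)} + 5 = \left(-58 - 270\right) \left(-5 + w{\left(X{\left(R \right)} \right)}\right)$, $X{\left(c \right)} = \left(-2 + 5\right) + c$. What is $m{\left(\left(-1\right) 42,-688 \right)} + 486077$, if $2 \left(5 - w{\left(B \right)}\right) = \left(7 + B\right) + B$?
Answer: $262540$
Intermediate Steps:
$X{\left(c \right)} = 3 + c$
$w{\left(B \right)} = \frac{3}{2} - B$ ($w{\left(B \right)} = 5 - \frac{\left(7 + B\right) + B}{2} = 5 - \frac{7 + 2 B}{2} = 5 - \left(\frac{7}{2} + B\right) = \frac{3}{2} - B$)
$m{\left(h,R \right)} = 2127 + 328 R$ ($m{\left(h,R \right)} = -5 + \left(-58 - 270\right) \left(-5 - \left(\frac{3}{2} + R\right)\right) = -5 - 328 \left(-5 + \left(\frac{3}{2} - \left(3 + R\right)\right)\right) = -5 - 328 \left(-5 - \left(\frac{3}{2} + R\right)\right) = -5 - 328 \left(- \frac{13}{2} - R\right) = -5 + \left(2132 + 328 R\right) = 2127 + 328 R$)
$m{\left(\left(-1\right) 42,-688 \right)} + 486077 = \left(2127 + 328 \left(-688\right)\right) + 486077 = \left(2127 - 225664\right) + 486077 = -223537 + 486077 = 262540$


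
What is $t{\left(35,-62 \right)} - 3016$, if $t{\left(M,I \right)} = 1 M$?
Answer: $-2981$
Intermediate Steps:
$t{\left(M,I \right)} = M$
$t{\left(35,-62 \right)} - 3016 = 35 - 3016 = -2981$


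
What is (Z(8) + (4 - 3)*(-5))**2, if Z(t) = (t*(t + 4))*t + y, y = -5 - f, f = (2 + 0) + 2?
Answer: 568516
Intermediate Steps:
f = 4 (f = 2 + 2 = 4)
y = -9 (y = -5 - 1*4 = -5 - 4 = -9)
Z(t) = -9 + t**2*(4 + t) (Z(t) = (t*(t + 4))*t - 9 = (t*(4 + t))*t - 9 = t**2*(4 + t) - 9 = -9 + t**2*(4 + t))
(Z(8) + (4 - 3)*(-5))**2 = ((-9 + 8**3 + 4*8**2) + (4 - 3)*(-5))**2 = ((-9 + 512 + 4*64) + 1*(-5))**2 = ((-9 + 512 + 256) - 5)**2 = (759 - 5)**2 = 754**2 = 568516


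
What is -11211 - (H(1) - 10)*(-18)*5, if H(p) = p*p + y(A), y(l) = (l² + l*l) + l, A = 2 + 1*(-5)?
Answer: -10671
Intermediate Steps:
A = -3 (A = 2 - 5 = -3)
y(l) = l + 2*l² (y(l) = (l² + l²) + l = 2*l² + l = l + 2*l²)
H(p) = 15 + p² (H(p) = p*p - 3*(1 + 2*(-3)) = p² - 3*(1 - 6) = p² - 3*(-5) = p² + 15 = 15 + p²)
-11211 - (H(1) - 10)*(-18)*5 = -11211 - ((15 + 1²) - 10)*(-18)*5 = -11211 - ((15 + 1) - 10)*(-18)*5 = -11211 - (16 - 10)*(-18)*5 = -11211 - 6*(-18)*5 = -11211 - (-108)*5 = -11211 - 1*(-540) = -11211 + 540 = -10671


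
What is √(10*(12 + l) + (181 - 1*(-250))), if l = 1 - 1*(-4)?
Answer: √601 ≈ 24.515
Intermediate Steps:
l = 5 (l = 1 + 4 = 5)
√(10*(12 + l) + (181 - 1*(-250))) = √(10*(12 + 5) + (181 - 1*(-250))) = √(10*17 + (181 + 250)) = √(170 + 431) = √601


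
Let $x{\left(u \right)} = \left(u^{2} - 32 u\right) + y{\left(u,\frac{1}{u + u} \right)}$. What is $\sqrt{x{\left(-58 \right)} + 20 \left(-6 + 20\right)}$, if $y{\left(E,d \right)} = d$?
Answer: $\frac{\sqrt{18501971}}{58} \approx 74.162$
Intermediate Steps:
$x{\left(u \right)} = u^{2} + \frac{1}{2 u} - 32 u$ ($x{\left(u \right)} = \left(u^{2} - 32 u\right) + \frac{1}{u + u} = \left(u^{2} - 32 u\right) + \frac{1}{2 u} = u^{2} + \frac{1}{2 u} - 32 u$)
$\sqrt{x{\left(-58 \right)} + 20 \left(-6 + 20\right)} = \sqrt{\left(\left(-58\right)^{2} + \frac{1}{2 \left(-58\right)} - -1856\right) + 20 \left(-6 + 20\right)} = \sqrt{\left(3364 + \frac{1}{2} \left(- \frac{1}{58}\right) + 1856\right) + 20 \cdot 14} = \sqrt{\left(3364 - \frac{1}{116} + 1856\right) + 280} = \sqrt{\frac{605519}{116} + 280} = \sqrt{\frac{637999}{116}} = \frac{\sqrt{18501971}}{58}$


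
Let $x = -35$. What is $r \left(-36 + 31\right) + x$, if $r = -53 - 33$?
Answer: $395$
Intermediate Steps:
$r = -86$
$r \left(-36 + 31\right) + x = - 86 \left(-36 + 31\right) - 35 = \left(-86\right) \left(-5\right) - 35 = 430 - 35 = 395$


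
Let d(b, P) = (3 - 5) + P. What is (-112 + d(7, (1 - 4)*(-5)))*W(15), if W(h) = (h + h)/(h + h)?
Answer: -99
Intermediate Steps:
W(h) = 1 (W(h) = (2*h)/((2*h)) = (2*h)*(1/(2*h)) = 1)
d(b, P) = -2 + P
(-112 + d(7, (1 - 4)*(-5)))*W(15) = (-112 + (-2 + (1 - 4)*(-5)))*1 = (-112 + (-2 - 3*(-5)))*1 = (-112 + (-2 + 15))*1 = (-112 + 13)*1 = -99*1 = -99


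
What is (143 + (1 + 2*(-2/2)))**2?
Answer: 20164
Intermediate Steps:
(143 + (1 + 2*(-2/2)))**2 = (143 + (1 + 2*(-2*1/2)))**2 = (143 + (1 + 2*(-1)))**2 = (143 + (1 - 2))**2 = (143 - 1)**2 = 142**2 = 20164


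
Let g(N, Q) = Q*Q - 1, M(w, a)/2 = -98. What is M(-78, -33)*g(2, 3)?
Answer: -1568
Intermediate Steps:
M(w, a) = -196 (M(w, a) = 2*(-98) = -196)
g(N, Q) = -1 + Q² (g(N, Q) = Q² - 1 = -1 + Q²)
M(-78, -33)*g(2, 3) = -196*(-1 + 3²) = -196*(-1 + 9) = -196*8 = -1568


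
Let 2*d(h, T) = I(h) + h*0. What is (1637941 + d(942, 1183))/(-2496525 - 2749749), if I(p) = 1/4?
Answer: -4367843/13990064 ≈ -0.31221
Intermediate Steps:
I(p) = ¼
d(h, T) = ⅛ (d(h, T) = (¼ + h*0)/2 = (¼ + 0)/2 = (½)*(¼) = ⅛)
(1637941 + d(942, 1183))/(-2496525 - 2749749) = (1637941 + ⅛)/(-2496525 - 2749749) = (13103529/8)/(-5246274) = (13103529/8)*(-1/5246274) = -4367843/13990064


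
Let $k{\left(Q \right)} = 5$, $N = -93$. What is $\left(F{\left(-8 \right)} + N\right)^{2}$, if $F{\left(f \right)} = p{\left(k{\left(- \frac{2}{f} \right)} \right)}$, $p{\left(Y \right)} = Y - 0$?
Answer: $7744$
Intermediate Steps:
$p{\left(Y \right)} = Y$ ($p{\left(Y \right)} = Y + 0 = Y$)
$F{\left(f \right)} = 5$
$\left(F{\left(-8 \right)} + N\right)^{2} = \left(5 - 93\right)^{2} = \left(-88\right)^{2} = 7744$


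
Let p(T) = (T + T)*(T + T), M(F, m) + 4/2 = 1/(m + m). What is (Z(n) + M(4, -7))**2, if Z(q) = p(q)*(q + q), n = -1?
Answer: 19881/196 ≈ 101.43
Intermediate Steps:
M(F, m) = -2 + 1/(2*m) (M(F, m) = -2 + 1/(m + m) = -2 + 1/(2*m))
p(T) = 4*T**2 (p(T) = (2*T)*(2*T) = 4*T**2)
Z(q) = 8*q**3 (Z(q) = (4*q**2)*(q + q) = (4*q**2)*(2*q) = 8*q**3)
(Z(n) + M(4, -7))**2 = (8*(-1)**3 + (-2 + (1/2)/(-7)))**2 = (8*(-1) + (-2 + (1/2)*(-1/7)))**2 = (-8 + (-2 - 1/14))**2 = (-8 - 29/14)**2 = (-141/14)**2 = 19881/196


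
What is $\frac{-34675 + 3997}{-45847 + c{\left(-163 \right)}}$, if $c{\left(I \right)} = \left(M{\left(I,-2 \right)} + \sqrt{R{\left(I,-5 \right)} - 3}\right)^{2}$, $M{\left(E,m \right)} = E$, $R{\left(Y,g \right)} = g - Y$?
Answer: $\frac{586655394}{349216349} - \frac{10001028 \sqrt{155}}{349216349} \approx 1.3234$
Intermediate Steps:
$c{\left(I \right)} = \left(I + \sqrt{-8 - I}\right)^{2}$ ($c{\left(I \right)} = \left(I + \sqrt{\left(-5 - I\right) - 3}\right)^{2} = \left(I + \sqrt{-8 - I}\right)^{2}$)
$\frac{-34675 + 3997}{-45847 + c{\left(-163 \right)}} = \frac{-34675 + 3997}{-45847 + \left(-163 + \sqrt{-8 - -163}\right)^{2}} = - \frac{30678}{-45847 + \left(-163 + \sqrt{-8 + 163}\right)^{2}} = - \frac{30678}{-45847 + \left(-163 + \sqrt{155}\right)^{2}}$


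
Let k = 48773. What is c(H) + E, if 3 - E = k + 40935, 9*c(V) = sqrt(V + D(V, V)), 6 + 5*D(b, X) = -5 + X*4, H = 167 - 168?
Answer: -89705 + 2*I/9 ≈ -89705.0 + 0.22222*I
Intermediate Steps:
H = -1
D(b, X) = -11/5 + 4*X/5 (D(b, X) = -6/5 + (-5 + X*4)/5 = -6/5 + (-5 + 4*X)/5 = -6/5 + (-1 + 4*X/5) = -11/5 + 4*X/5)
c(V) = sqrt(-11/5 + 9*V/5)/9 (c(V) = sqrt(V + (-11/5 + 4*V/5))/9 = sqrt(-11/5 + 9*V/5)/9)
E = -89705 (E = 3 - (48773 + 40935) = 3 - 1*89708 = 3 - 89708 = -89705)
c(H) + E = sqrt(-55 + 45*(-1))/45 - 89705 = sqrt(-55 - 45)/45 - 89705 = sqrt(-100)/45 - 89705 = (10*I)/45 - 89705 = 2*I/9 - 89705 = -89705 + 2*I/9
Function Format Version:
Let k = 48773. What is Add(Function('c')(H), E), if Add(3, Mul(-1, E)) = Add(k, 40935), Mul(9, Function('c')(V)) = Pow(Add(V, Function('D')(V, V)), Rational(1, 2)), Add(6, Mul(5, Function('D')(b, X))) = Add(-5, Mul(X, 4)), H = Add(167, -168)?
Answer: Add(-89705, Mul(Rational(2, 9), I)) ≈ Add(-89705., Mul(0.22222, I))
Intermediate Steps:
H = -1
Function('D')(b, X) = Add(Rational(-11, 5), Mul(Rational(4, 5), X)) (Function('D')(b, X) = Add(Rational(-6, 5), Mul(Rational(1, 5), Add(-5, Mul(X, 4)))) = Add(Rational(-6, 5), Mul(Rational(1, 5), Add(-5, Mul(4, X)))) = Add(Rational(-6, 5), Add(-1, Mul(Rational(4, 5), X))) = Add(Rational(-11, 5), Mul(Rational(4, 5), X)))
Function('c')(V) = Mul(Rational(1, 9), Pow(Add(Rational(-11, 5), Mul(Rational(9, 5), V)), Rational(1, 2))) (Function('c')(V) = Mul(Rational(1, 9), Pow(Add(V, Add(Rational(-11, 5), Mul(Rational(4, 5), V))), Rational(1, 2))) = Mul(Rational(1, 9), Pow(Add(Rational(-11, 5), Mul(Rational(9, 5), V)), Rational(1, 2))))
E = -89705 (E = Add(3, Mul(-1, Add(48773, 40935))) = Add(3, Mul(-1, 89708)) = Add(3, -89708) = -89705)
Add(Function('c')(H), E) = Add(Mul(Rational(1, 45), Pow(Add(-55, Mul(45, -1)), Rational(1, 2))), -89705) = Add(Mul(Rational(1, 45), Pow(Add(-55, -45), Rational(1, 2))), -89705) = Add(Mul(Rational(1, 45), Pow(-100, Rational(1, 2))), -89705) = Add(Mul(Rational(1, 45), Mul(10, I)), -89705) = Add(Mul(Rational(2, 9), I), -89705) = Add(-89705, Mul(Rational(2, 9), I))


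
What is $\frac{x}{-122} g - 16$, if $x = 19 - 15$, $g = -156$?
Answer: $- \frac{664}{61} \approx -10.885$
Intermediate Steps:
$x = 4$ ($x = 19 - 15 = 4$)
$\frac{x}{-122} g - 16 = \frac{4}{-122} \left(-156\right) - 16 = 4 \left(- \frac{1}{122}\right) \left(-156\right) - 16 = \left(- \frac{2}{61}\right) \left(-156\right) - 16 = \frac{312}{61} - 16 = - \frac{664}{61}$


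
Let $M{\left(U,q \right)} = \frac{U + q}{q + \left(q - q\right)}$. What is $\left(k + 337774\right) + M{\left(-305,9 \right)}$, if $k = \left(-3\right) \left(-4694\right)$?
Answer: $\frac{3166408}{9} \approx 3.5182 \cdot 10^{5}$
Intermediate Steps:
$M{\left(U,q \right)} = \frac{U + q}{q}$ ($M{\left(U,q \right)} = \frac{U + q}{q + 0} = \frac{U + q}{q}$)
$k = 14082$
$\left(k + 337774\right) + M{\left(-305,9 \right)} = \left(14082 + 337774\right) + \frac{-305 + 9}{9} = 351856 + \frac{1}{9} \left(-296\right) = 351856 - \frac{296}{9} = \frac{3166408}{9}$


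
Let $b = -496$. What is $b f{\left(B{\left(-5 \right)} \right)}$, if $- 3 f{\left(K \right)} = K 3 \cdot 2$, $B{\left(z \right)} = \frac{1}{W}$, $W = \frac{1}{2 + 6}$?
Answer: $7936$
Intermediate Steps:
$W = \frac{1}{8} \approx 0.125$
$B{\left(z \right)} = 8$ ($B{\left(z \right)} = \frac{1}{\frac{1}{8}} = 8$)
$f{\left(K \right)} = - 2 K$ ($f{\left(K \right)} = - \frac{K 3 \cdot 2}{3} = - \frac{3 K 2}{3} = - \frac{6 K}{3} = - 2 K$)
$b f{\left(B{\left(-5 \right)} \right)} = - 496 \left(\left(-2\right) 8\right) = \left(-496\right) \left(-16\right) = 7936$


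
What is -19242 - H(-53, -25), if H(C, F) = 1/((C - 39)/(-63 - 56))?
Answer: -1770383/92 ≈ -19243.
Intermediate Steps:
H(C, F) = 1/(39/119 - C/119) (H(C, F) = 1/((-39 + C)/(-119)) = 1/((-39 + C)*(-1/119)) = 1/(39/119 - C/119))
-19242 - H(-53, -25) = -19242 - (-119)/(-39 - 53) = -19242 - (-119)/(-92) = -19242 - (-119)*(-1)/92 = -19242 - 1*119/92 = -19242 - 119/92 = -1770383/92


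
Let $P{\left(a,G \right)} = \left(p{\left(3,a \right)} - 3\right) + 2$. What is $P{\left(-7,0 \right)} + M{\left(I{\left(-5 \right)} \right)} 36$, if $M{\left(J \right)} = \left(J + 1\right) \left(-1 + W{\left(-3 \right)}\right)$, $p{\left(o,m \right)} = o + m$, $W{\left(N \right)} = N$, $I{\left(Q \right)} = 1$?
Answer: $-293$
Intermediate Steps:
$p{\left(o,m \right)} = m + o$
$M{\left(J \right)} = -4 - 4 J$ ($M{\left(J \right)} = \left(J + 1\right) \left(-1 - 3\right) = \left(1 + J\right) \left(-4\right) = -4 - 4 J$)
$P{\left(a,G \right)} = 2 + a$ ($P{\left(a,G \right)} = \left(\left(a + 3\right) - 3\right) + 2 = \left(\left(3 + a\right) - 3\right) + 2 = a + 2 = 2 + a$)
$P{\left(-7,0 \right)} + M{\left(I{\left(-5 \right)} \right)} 36 = \left(2 - 7\right) + \left(-4 - 4\right) 36 = -5 + \left(-4 - 4\right) 36 = -5 - 288 = -293$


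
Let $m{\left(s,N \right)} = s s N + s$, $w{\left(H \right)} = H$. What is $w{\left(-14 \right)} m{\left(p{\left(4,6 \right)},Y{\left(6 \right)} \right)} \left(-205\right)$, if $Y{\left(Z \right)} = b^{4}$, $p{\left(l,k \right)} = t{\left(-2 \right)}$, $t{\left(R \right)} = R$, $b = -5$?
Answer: $7169260$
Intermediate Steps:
$p{\left(l,k \right)} = -2$
$Y{\left(Z \right)} = 625$ ($Y{\left(Z \right)} = \left(-5\right)^{4} = 625$)
$m{\left(s,N \right)} = s + N s^{2}$ ($m{\left(s,N \right)} = s^{2} N + s = N s^{2} + s = s + N s^{2}$)
$w{\left(-14 \right)} m{\left(p{\left(4,6 \right)},Y{\left(6 \right)} \right)} \left(-205\right) = - 14 \left(- 2 \left(1 + 625 \left(-2\right)\right)\right) \left(-205\right) = - 14 \left(- 2 \left(1 - 1250\right)\right) \left(-205\right) = - 14 \left(\left(-2\right) \left(-1249\right)\right) \left(-205\right) = \left(-14\right) 2498 \left(-205\right) = \left(-34972\right) \left(-205\right) = 7169260$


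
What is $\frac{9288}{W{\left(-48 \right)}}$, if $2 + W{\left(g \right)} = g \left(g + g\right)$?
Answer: $\frac{4644}{2303} \approx 2.0165$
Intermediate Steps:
$W{\left(g \right)} = -2 + 2 g^{2}$ ($W{\left(g \right)} = -2 + g \left(g + g\right) = -2 + g 2 g = -2 + 2 g^{2}$)
$\frac{9288}{W{\left(-48 \right)}} = \frac{9288}{-2 + 2 \left(-48\right)^{2}} = \frac{9288}{-2 + 2 \cdot 2304} = \frac{9288}{-2 + 4608} = \frac{9288}{4606} = 9288 \cdot \frac{1}{4606} = \frac{4644}{2303}$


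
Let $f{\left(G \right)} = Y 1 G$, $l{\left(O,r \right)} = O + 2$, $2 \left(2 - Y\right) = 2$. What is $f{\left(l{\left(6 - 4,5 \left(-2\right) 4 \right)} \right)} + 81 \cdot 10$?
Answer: $814$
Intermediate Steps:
$Y = 1$ ($Y = 2 - 1 = 1$)
$l{\left(O,r \right)} = 2 + O$
$f{\left(G \right)} = G$ ($f{\left(G \right)} = 1 \cdot 1 G = 1 G = G$)
$f{\left(l{\left(6 - 4,5 \left(-2\right) 4 \right)} \right)} + 81 \cdot 10 = \left(2 + \left(6 - 4\right)\right) + 81 \cdot 10 = \left(2 + 2\right) + 810 = 4 + 810 = 814$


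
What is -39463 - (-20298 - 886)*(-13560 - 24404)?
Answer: -804268839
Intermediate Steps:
-39463 - (-20298 - 886)*(-13560 - 24404) = -39463 - (-21184)*(-37964) = -39463 - 1*804229376 = -39463 - 804229376 = -804268839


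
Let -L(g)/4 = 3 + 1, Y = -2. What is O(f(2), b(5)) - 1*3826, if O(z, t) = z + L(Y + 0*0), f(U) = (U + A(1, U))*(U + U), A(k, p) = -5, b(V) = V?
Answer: -3854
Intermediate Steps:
L(g) = -16 (L(g) = -4*(3 + 1) = -4*4 = -16)
f(U) = 2*U*(-5 + U) (f(U) = (U - 5)*(U + U) = (-5 + U)*(2*U) = 2*U*(-5 + U))
O(z, t) = -16 + z (O(z, t) = z - 16 = -16 + z)
O(f(2), b(5)) - 1*3826 = (-16 + 2*2*(-5 + 2)) - 1*3826 = (-16 + 2*2*(-3)) - 3826 = (-16 - 12) - 3826 = -28 - 3826 = -3854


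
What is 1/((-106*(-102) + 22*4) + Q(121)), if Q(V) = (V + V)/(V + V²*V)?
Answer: 7321/79798901 ≈ 9.1743e-5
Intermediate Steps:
Q(V) = 2*V/(V + V³) (Q(V) = (2*V)/(V + V³) = 2*V/(V + V³))
1/((-106*(-102) + 22*4) + Q(121)) = 1/((-106*(-102) + 22*4) + 2/(1 + 121²)) = 1/((10812 + 88) + 2/(1 + 14641)) = 1/(10900 + 2/14642) = 1/(10900 + 2*(1/14642)) = 1/(10900 + 1/7321) = 1/(79798901/7321) = 7321/79798901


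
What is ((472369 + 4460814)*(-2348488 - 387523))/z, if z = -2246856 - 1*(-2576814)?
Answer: -586836650131/14346 ≈ -4.0906e+7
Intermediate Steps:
z = 329958 (z = -2246856 + 2576814 = 329958)
((472369 + 4460814)*(-2348488 - 387523))/z = ((472369 + 4460814)*(-2348488 - 387523))/329958 = (4933183*(-2736011))*(1/329958) = -13497242953013*1/329958 = -586836650131/14346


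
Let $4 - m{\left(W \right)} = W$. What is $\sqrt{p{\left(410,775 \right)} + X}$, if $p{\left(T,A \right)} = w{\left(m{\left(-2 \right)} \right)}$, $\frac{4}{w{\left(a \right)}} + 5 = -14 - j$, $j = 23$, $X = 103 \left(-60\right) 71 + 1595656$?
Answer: $\frac{\sqrt{510182274}}{21} \approx 1075.6$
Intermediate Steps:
$X = 1156876$ ($X = \left(-6180\right) 71 + 1595656 = -438780 + 1595656 = 1156876$)
$m{\left(W \right)} = 4 - W$
$w{\left(a \right)} = - \frac{2}{21}$ ($w{\left(a \right)} = \frac{4}{-5 - 37} = \frac{4}{-42} = 4 \left(- \frac{1}{42}\right) = - \frac{2}{21}$)
$p{\left(T,A \right)} = - \frac{2}{21}$
$\sqrt{p{\left(410,775 \right)} + X} = \sqrt{- \frac{2}{21} + 1156876} = \sqrt{\frac{24294394}{21}} = \frac{\sqrt{510182274}}{21}$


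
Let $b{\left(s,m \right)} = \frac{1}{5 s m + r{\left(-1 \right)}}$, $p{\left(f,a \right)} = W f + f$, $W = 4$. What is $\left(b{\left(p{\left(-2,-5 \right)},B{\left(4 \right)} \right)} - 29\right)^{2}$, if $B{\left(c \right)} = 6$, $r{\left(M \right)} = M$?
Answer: $\frac{76212900}{90601} \approx 841.19$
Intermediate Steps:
$p{\left(f,a \right)} = 5 f$ ($p{\left(f,a \right)} = 4 f + f = 5 f$)
$b{\left(s,m \right)} = \frac{1}{-1 + 5 m s}$ ($b{\left(s,m \right)} = \frac{1}{5 s m - 1} = \frac{1}{5 m s - 1} = \frac{1}{-1 + 5 m s}$)
$\left(b{\left(p{\left(-2,-5 \right)},B{\left(4 \right)} \right)} - 29\right)^{2} = \left(\frac{1}{-1 + 5 \cdot 6 \cdot 5 \left(-2\right)} - 29\right)^{2} = \left(\frac{1}{-1 + 5 \cdot 6 \left(-10\right)} - 29\right)^{2} = \left(\frac{1}{-1 - 300} - 29\right)^{2} = \left(\frac{1}{-301} - 29\right)^{2} = \left(- \frac{1}{301} - 29\right)^{2} = \left(- \frac{8730}{301}\right)^{2} = \frac{76212900}{90601}$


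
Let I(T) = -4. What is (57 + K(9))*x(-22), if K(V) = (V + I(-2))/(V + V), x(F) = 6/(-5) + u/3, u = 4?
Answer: 1031/135 ≈ 7.6370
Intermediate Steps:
x(F) = 2/15 (x(F) = 6/(-5) + 4/3 = 6*(-⅕) + 4*(⅓) = -6/5 + 4/3 = 2/15)
K(V) = (-4 + V)/(2*V) (K(V) = (V - 4)/(V + V) = (-4 + V)/((2*V)) = (-4 + V)*(1/(2*V)) = (-4 + V)/(2*V))
(57 + K(9))*x(-22) = (57 + (½)*(-4 + 9)/9)*(2/15) = (57 + (½)*(⅑)*5)*(2/15) = (57 + 5/18)*(2/15) = (1031/18)*(2/15) = 1031/135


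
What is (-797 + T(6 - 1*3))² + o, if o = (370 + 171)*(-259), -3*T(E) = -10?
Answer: 4408090/9 ≈ 4.8979e+5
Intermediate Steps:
T(E) = 10/3 (T(E) = -⅓*(-10) = 10/3)
o = -140119 (o = 541*(-259) = -140119)
(-797 + T(6 - 1*3))² + o = (-797 + 10/3)² - 140119 = (-2381/3)² - 140119 = 5669161/9 - 140119 = 4408090/9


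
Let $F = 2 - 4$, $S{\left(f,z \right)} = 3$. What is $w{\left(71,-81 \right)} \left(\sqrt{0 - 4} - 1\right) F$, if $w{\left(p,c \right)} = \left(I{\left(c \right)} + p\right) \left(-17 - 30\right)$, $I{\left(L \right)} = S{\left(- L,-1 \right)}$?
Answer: $-6956 + 13912 i \approx -6956.0 + 13912.0 i$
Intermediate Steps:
$I{\left(L \right)} = 3$
$F = -2$
$w{\left(p,c \right)} = -141 - 47 p$ ($w{\left(p,c \right)} = \left(3 + p\right) \left(-17 - 30\right) = \left(3 + p\right) \left(-47\right) = -141 - 47 p$)
$w{\left(71,-81 \right)} \left(\sqrt{0 - 4} - 1\right) F = \left(-141 - 3337\right) \left(\sqrt{0 - 4} - 1\right) \left(-2\right) = \left(-141 - 3337\right) \left(\sqrt{-4} - 1\right) \left(-2\right) = - 3478 \left(2 i - 1\right) \left(-2\right) = - 3478 \left(-1 + 2 i\right) \left(-2\right) = - 3478 \left(2 - 4 i\right) = -6956 + 13912 i$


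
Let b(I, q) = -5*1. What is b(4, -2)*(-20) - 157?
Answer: -57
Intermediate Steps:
b(I, q) = -5
b(4, -2)*(-20) - 157 = -5*(-20) - 157 = 100 - 157 = -57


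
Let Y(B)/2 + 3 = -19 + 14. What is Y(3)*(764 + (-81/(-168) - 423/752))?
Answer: -85559/7 ≈ -12223.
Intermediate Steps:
Y(B) = -16 (Y(B) = -6 + 2*(-19 + 14) = -6 + 2*(-5) = -6 - 10 = -16)
Y(3)*(764 + (-81/(-168) - 423/752)) = -16*(764 + (-81/(-168) - 423/752)) = -16*(764 + (-81*(-1/168) - 423*1/752)) = -16*(764 + (27/56 - 9/16)) = -16*(764 - 9/112) = -16*85559/112 = -85559/7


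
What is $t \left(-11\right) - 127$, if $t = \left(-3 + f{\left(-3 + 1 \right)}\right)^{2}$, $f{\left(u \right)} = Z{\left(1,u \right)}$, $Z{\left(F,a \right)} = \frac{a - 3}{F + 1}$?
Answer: $- \frac{1839}{4} \approx -459.75$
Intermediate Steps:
$Z{\left(F,a \right)} = \frac{-3 + a}{1 + F}$
$f{\left(u \right)} = - \frac{3}{2} + \frac{u}{2}$ ($f{\left(u \right)} = \frac{-3 + u}{1 + 1} = \frac{-3 + u}{2} = - \frac{3}{2} + \frac{u}{2}$)
$t = \frac{121}{4}$ ($t = \left(-3 - \left(\frac{3}{2} - \frac{-3 + 1}{2}\right)\right)^{2} = \left(-3 + \left(- \frac{3}{2} + \frac{1}{2} \left(-2\right)\right)\right)^{2} = \left(-3 - \frac{5}{2}\right)^{2} = \left(- \frac{11}{2}\right)^{2} = \frac{121}{4} \approx 30.25$)
$t \left(-11\right) - 127 = \frac{121}{4} \left(-11\right) - 127 = - \frac{1331}{4} - 127 = - \frac{1839}{4}$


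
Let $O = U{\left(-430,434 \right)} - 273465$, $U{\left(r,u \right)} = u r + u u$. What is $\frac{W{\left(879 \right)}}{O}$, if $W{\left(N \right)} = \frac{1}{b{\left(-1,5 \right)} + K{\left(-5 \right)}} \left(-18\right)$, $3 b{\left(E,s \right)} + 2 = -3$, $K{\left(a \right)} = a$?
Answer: $- \frac{27}{2717290} \approx -9.9364 \cdot 10^{-6}$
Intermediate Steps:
$b{\left(E,s \right)} = - \frac{5}{3}$ ($b{\left(E,s \right)} = - \frac{2}{3} + \frac{1}{3} \left(-3\right) = - \frac{2}{3} - 1 = - \frac{5}{3}$)
$U{\left(r,u \right)} = u^{2} + r u$ ($U{\left(r,u \right)} = r u + u^{2} = u^{2} + r u$)
$O = -271729$ ($O = 434 \left(-430 + 434\right) - 273465 = 434 \cdot 4 - 273465 = 1736 - 273465 = -271729$)
$W{\left(N \right)} = \frac{27}{10}$ ($W{\left(N \right)} = \frac{1}{- \frac{5}{3} - 5} \left(-18\right) = \frac{1}{- \frac{20}{3}} \left(-18\right) = \left(- \frac{3}{20}\right) \left(-18\right) = \frac{27}{10}$)
$\frac{W{\left(879 \right)}}{O} = \frac{27}{10 \left(-271729\right)} = \frac{27}{10} \left(- \frac{1}{271729}\right) = - \frac{27}{2717290}$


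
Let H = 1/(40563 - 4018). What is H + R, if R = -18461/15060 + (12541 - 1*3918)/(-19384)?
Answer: -891154239557/533416374840 ≈ -1.6707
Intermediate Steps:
H = 1/36545 ≈ 2.7364e-5
R = -121927601/72980760 (R = -18461*1/15060 + (12541 - 3918)*(-1/19384) = -18461/15060 + 8623*(-1/19384) = -18461/15060 - 8623/19384 = -121927601/72980760 ≈ -1.6707)
H + R = 1/36545 - 121927601/72980760 = -891154239557/533416374840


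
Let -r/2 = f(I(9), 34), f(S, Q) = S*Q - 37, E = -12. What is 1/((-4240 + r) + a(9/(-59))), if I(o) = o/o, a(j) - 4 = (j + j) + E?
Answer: -59/250296 ≈ -0.00023572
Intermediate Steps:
a(j) = -8 + 2*j (a(j) = 4 + ((j + j) - 12) = 4 + (2*j - 12) = 4 + (-12 + 2*j) = -8 + 2*j)
I(o) = 1
f(S, Q) = -37 + Q*S (f(S, Q) = Q*S - 37 = -37 + Q*S)
r = 6 (r = -2*(-37 + 34*1) = -2*(-37 + 34) = -2*(-3) = 6)
1/((-4240 + r) + a(9/(-59))) = 1/((-4240 + 6) + (-8 + 2*(9/(-59)))) = 1/(-4234 + (-8 + 2*(9*(-1/59)))) = 1/(-4234 + (-8 + 2*(-9/59))) = 1/(-4234 + (-8 - 18/59)) = 1/(-4234 - 490/59) = 1/(-250296/59) = -59/250296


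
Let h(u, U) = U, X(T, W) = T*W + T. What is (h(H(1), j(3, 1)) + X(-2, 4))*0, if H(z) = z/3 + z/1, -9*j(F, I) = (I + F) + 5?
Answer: 0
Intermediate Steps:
X(T, W) = T + T*W
j(F, I) = -5/9 - F/9 - I/9 (j(F, I) = -((I + F) + 5)/9 = -((F + I) + 5)/9 = -(5 + F + I)/9 = -5/9 - F/9 - I/9)
H(z) = 4*z/3 (H(z) = z*(⅓) + z*1 = z/3 + z = 4*z/3)
(h(H(1), j(3, 1)) + X(-2, 4))*0 = ((-5/9 - ⅑*3 - ⅑*1) - 2*(1 + 4))*0 = ((-5/9 - ⅓ - ⅑) - 2*5)*0 = (-1 - 10)*0 = -11*0 = 0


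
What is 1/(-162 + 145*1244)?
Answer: 1/180218 ≈ 5.5488e-6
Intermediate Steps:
1/(-162 + 145*1244) = 1/(-162 + 180380) = 1/180218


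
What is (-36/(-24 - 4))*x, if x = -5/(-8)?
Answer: 45/56 ≈ 0.80357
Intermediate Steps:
x = 5/8 (x = -5*(-1/8) = 5/8 ≈ 0.62500)
(-36/(-24 - 4))*x = (-36/(-24 - 4))*(5/8) = (-36/(-28))*(5/8) = -1/28*(-36)*(5/8) = (9/7)*(5/8) = 45/56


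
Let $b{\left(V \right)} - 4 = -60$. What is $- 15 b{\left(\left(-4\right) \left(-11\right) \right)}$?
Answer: $840$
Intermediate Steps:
$b{\left(V \right)} = -56$ ($b{\left(V \right)} = 4 - 60 = -56$)
$- 15 b{\left(\left(-4\right) \left(-11\right) \right)} = \left(-15\right) \left(-56\right) = 840$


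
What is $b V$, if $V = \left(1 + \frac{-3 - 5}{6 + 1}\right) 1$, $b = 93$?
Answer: $- \frac{93}{7} \approx -13.286$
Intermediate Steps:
$V = - \frac{1}{7}$ ($V = \left(1 - \frac{8}{7}\right) 1 = \left(- \frac{1}{7}\right) 1 = - \frac{1}{7} \approx -0.14286$)
$b V = 93 \left(- \frac{1}{7}\right) = - \frac{93}{7}$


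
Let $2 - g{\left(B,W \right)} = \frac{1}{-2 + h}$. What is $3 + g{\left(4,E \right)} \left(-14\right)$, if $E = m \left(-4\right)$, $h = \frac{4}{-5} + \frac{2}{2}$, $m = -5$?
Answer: $- \frac{295}{9} \approx -32.778$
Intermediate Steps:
$h = \frac{1}{5}$ ($h = 4 \left(- \frac{1}{5}\right) + 2 \cdot \frac{1}{2} = - \frac{4}{5} + 1 = \frac{1}{5} \approx 0.2$)
$E = 20$ ($E = \left(-5\right) \left(-4\right) = 20$)
$g{\left(B,W \right)} = \frac{23}{9}$ ($g{\left(B,W \right)} = 2 - \frac{1}{-2 + \frac{1}{5}} = 2 - \frac{1}{- \frac{9}{5}} = 2 - - \frac{5}{9} = 2 + \frac{5}{9} = \frac{23}{9}$)
$3 + g{\left(4,E \right)} \left(-14\right) = 3 + \frac{23}{9} \left(-14\right) = 3 - \frac{322}{9} = - \frac{295}{9}$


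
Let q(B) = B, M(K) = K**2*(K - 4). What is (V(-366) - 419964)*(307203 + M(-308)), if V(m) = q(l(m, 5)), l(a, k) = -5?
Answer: 12301045298685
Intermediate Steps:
M(K) = K**2*(-4 + K)
V(m) = -5
(V(-366) - 419964)*(307203 + M(-308)) = (-5 - 419964)*(307203 + (-308)**2*(-4 - 308)) = -419969*(307203 + 94864*(-312)) = -419969*(307203 - 29597568) = -419969*(-29290365) = 12301045298685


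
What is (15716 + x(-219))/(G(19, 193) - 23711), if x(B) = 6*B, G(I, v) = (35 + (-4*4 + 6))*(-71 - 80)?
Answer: -7201/13743 ≈ -0.52398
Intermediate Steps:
G(I, v) = -3775 (G(I, v) = (35 + (-16 + 6))*(-151) = (35 - 10)*(-151) = 25*(-151) = -3775)
(15716 + x(-219))/(G(19, 193) - 23711) = (15716 + 6*(-219))/(-3775 - 23711) = (15716 - 1314)/(-27486) = 14402*(-1/27486) = -7201/13743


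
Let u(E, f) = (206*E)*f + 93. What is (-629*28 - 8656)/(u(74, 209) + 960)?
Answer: -26268/3187049 ≈ -0.0082421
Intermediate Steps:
u(E, f) = 93 + 206*E*f (u(E, f) = 206*E*f + 93 = 93 + 206*E*f)
(-629*28 - 8656)/(u(74, 209) + 960) = (-629*28 - 8656)/((93 + 206*74*209) + 960) = (-17612 - 8656)/((93 + 3185996) + 960) = -26268/(3186089 + 960) = -26268/3187049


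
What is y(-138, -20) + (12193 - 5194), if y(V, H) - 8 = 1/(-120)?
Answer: 840839/120 ≈ 7007.0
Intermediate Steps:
y(V, H) = 959/120 (y(V, H) = 8 + 1/(-120) = 8 - 1/120 = 959/120)
y(-138, -20) + (12193 - 5194) = 959/120 + (12193 - 5194) = 959/120 + 6999 = 840839/120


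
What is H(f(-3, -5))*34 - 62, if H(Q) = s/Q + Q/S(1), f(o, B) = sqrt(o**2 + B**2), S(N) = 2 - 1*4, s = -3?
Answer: -62 - 20*sqrt(34) ≈ -178.62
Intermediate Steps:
S(N) = -2 (S(N) = 2 - 4 = -2)
f(o, B) = sqrt(B**2 + o**2)
H(Q) = -3/Q - Q/2 (H(Q) = -3/Q + Q/(-2) = -3/Q + Q*(-1/2) = -3/Q - Q/2)
H(f(-3, -5))*34 - 62 = (-3/sqrt((-5)**2 + (-3)**2) - sqrt((-5)**2 + (-3)**2)/2)*34 - 62 = (-3/sqrt(25 + 9) - sqrt(25 + 9)/2)*34 - 62 = (-3*sqrt(34)/34 - sqrt(34)/2)*34 - 62 = -10*sqrt(34)/17*34 - 62 = -20*sqrt(34) - 62 = -62 - 20*sqrt(34)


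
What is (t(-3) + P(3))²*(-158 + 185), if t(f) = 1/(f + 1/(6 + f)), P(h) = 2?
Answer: 4563/64 ≈ 71.297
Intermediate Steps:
(t(-3) + P(3))²*(-158 + 185) = ((6 - 3)/(1 + (-3)² + 6*(-3)) + 2)²*(-158 + 185) = (3/(1 + 9 - 18) + 2)²*27 = (3/(-8) + 2)²*27 = (-⅛*3 + 2)²*27 = (-3/8 + 2)²*27 = (13/8)²*27 = (169/64)*27 = 4563/64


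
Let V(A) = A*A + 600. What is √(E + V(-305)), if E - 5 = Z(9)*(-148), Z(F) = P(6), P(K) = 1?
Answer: √93482 ≈ 305.75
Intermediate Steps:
Z(F) = 1
V(A) = 600 + A² (V(A) = A² + 600 = 600 + A²)
E = -143 (E = 5 + 1*(-148) = 5 - 148 = -143)
√(E + V(-305)) = √(-143 + (600 + (-305)²)) = √(-143 + (600 + 93025)) = √(-143 + 93625) = √93482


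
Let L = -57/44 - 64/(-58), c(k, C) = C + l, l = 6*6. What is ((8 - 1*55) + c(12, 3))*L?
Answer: 490/319 ≈ 1.5361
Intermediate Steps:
l = 36
c(k, C) = 36 + C (c(k, C) = C + 36 = 36 + C)
L = -245/1276 (L = -57*1/44 - 64*(-1/58) = -57/44 + 32/29 = -245/1276 ≈ -0.19201)
((8 - 1*55) + c(12, 3))*L = ((8 - 1*55) + (36 + 3))*(-245/1276) = ((8 - 55) + 39)*(-245/1276) = (-47 + 39)*(-245/1276) = -8*(-245/1276) = 490/319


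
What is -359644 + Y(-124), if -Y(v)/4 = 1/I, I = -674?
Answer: -121200026/337 ≈ -3.5964e+5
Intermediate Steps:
Y(v) = 2/337 (Y(v) = -4/(-674) = -4*(-1/674) = 2/337)
-359644 + Y(-124) = -359644 + 2/337 = -121200026/337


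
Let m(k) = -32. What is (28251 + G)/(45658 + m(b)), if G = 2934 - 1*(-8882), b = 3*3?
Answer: 40067/45626 ≈ 0.87816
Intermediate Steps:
b = 9
G = 11816 (G = 2934 + 8882 = 11816)
(28251 + G)/(45658 + m(b)) = (28251 + 11816)/(45658 - 32) = 40067/45626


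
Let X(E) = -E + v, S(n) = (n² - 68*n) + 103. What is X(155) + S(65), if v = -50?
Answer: -297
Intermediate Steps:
S(n) = 103 + n² - 68*n
X(E) = -50 - E (X(E) = -E - 50 = -50 - E)
X(155) + S(65) = (-50 - 1*155) + (103 + 65² - 68*65) = (-50 - 155) + (103 + 4225 - 4420) = -205 - 92 = -297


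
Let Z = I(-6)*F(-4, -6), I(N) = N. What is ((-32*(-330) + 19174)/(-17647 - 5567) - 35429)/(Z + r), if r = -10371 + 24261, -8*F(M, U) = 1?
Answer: -1644957080/644919741 ≈ -2.5506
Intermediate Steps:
F(M, U) = -⅛ (F(M, U) = -⅛*1 = -⅛)
r = 13890
Z = ¾ (Z = -6*(-⅛) = ¾ ≈ 0.75000)
((-32*(-330) + 19174)/(-17647 - 5567) - 35429)/(Z + r) = ((-32*(-330) + 19174)/(-17647 - 5567) - 35429)/(¾ + 13890) = ((10560 + 19174)/(-23214) - 35429)/(55563/4) = (29734*(-1/23214) - 35429)*(4/55563) = (-14867/11607 - 35429)*(4/55563) = -411239270/11607*4/55563 = -1644957080/644919741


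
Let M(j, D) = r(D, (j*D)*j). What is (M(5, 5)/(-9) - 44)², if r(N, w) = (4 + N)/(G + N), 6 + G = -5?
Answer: 69169/36 ≈ 1921.4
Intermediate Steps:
G = -11 (G = -6 - 5 = -11)
r(N, w) = (4 + N)/(-11 + N)
M(j, D) = (4 + D)/(-11 + D)
(M(5, 5)/(-9) - 44)² = (((4 + 5)/(-11 + 5))/(-9) - 44)² = ((9/(-6))*(-⅑) - 44)² = (-⅙*9*(-⅑) - 44)² = (-3/2*(-⅑) - 44)² = (⅙ - 44)² = (-263/6)² = 69169/36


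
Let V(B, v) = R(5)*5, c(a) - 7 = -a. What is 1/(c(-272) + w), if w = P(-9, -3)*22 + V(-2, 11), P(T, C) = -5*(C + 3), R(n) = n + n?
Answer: 1/329 ≈ 0.0030395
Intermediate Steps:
R(n) = 2*n
c(a) = 7 - a
P(T, C) = -15 - 5*C (P(T, C) = -5*(3 + C) = -15 - 5*C)
V(B, v) = 50 (V(B, v) = (2*5)*5 = 10*5 = 50)
w = 50 (w = (-15 - 5*(-3))*22 + 50 = (-15 + 15)*22 + 50 = 0*22 + 50 = 0 + 50 = 50)
1/(c(-272) + w) = 1/((7 - 1*(-272)) + 50) = 1/((7 + 272) + 50) = 1/(279 + 50) = 1/329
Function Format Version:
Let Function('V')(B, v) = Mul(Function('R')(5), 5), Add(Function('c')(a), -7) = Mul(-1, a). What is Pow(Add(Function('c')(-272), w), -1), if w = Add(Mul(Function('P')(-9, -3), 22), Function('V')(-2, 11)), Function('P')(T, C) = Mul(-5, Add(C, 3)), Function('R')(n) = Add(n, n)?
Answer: Rational(1, 329) ≈ 0.0030395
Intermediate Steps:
Function('R')(n) = Mul(2, n)
Function('c')(a) = Add(7, Mul(-1, a))
Function('P')(T, C) = Add(-15, Mul(-5, C)) (Function('P')(T, C) = Mul(-5, Add(3, C)) = Add(-15, Mul(-5, C)))
Function('V')(B, v) = 50 (Function('V')(B, v) = Mul(Mul(2, 5), 5) = Mul(10, 5) = 50)
w = 50 (w = Add(Mul(Add(-15, Mul(-5, -3)), 22), 50) = Add(Mul(Add(-15, 15), 22), 50) = Add(Mul(0, 22), 50) = Add(0, 50) = 50)
Pow(Add(Function('c')(-272), w), -1) = Pow(Add(Add(7, Mul(-1, -272)), 50), -1) = Pow(Add(Add(7, 272), 50), -1) = Pow(Add(279, 50), -1) = Pow(329, -1) = Rational(1, 329)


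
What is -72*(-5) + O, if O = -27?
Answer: 333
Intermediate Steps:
-72*(-5) + O = -72*(-5) - 27 = 360 - 27 = 333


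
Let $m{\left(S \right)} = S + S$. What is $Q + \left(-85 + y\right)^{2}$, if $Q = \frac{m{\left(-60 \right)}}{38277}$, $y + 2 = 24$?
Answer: $\frac{50640431}{12759} \approx 3969.0$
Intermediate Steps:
$y = 22$ ($y = -2 + 24 = 22$)
$m{\left(S \right)} = 2 S$
$Q = - \frac{40}{12759}$ ($Q = \frac{2 \left(-60\right)}{38277} = \left(-120\right) \frac{1}{38277} = - \frac{40}{12759} \approx -0.003135$)
$Q + \left(-85 + y\right)^{2} = - \frac{40}{12759} + \left(-85 + 22\right)^{2} = - \frac{40}{12759} + \left(-63\right)^{2} = - \frac{40}{12759} + 3969 = \frac{50640431}{12759}$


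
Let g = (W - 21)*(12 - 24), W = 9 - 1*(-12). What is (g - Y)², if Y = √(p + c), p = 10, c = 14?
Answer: 24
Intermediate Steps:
W = 21 (W = 9 + 12 = 21)
Y = 2*√6 (Y = √(10 + 14) = √24 = 2*√6 ≈ 4.8990)
g = 0 (g = (21 - 21)*(12 - 24) = 0*(-12) = 0)
(g - Y)² = (0 - 2*√6)² = (-2*√6)² = 24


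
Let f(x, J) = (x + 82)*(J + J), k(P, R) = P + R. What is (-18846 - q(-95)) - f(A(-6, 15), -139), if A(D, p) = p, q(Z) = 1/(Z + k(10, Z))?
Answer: 1461601/180 ≈ 8120.0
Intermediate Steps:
q(Z) = 1/(10 + 2*Z) (q(Z) = 1/(Z + (10 + Z)) = 1/(10 + 2*Z))
f(x, J) = 2*J*(82 + x) (f(x, J) = (82 + x)*(2*J) = 2*J*(82 + x))
(-18846 - q(-95)) - f(A(-6, 15), -139) = (-18846 - 1/(2*(5 - 95))) - 2*(-139)*(82 + 15) = (-18846 - 1/(2*(-90))) - 2*(-139)*97 = (-18846 - (-1)/(2*90)) - 1*(-26966) = (-18846 - 1*(-1/180)) + 26966 = (-18846 + 1/180) + 26966 = -3392279/180 + 26966 = 1461601/180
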